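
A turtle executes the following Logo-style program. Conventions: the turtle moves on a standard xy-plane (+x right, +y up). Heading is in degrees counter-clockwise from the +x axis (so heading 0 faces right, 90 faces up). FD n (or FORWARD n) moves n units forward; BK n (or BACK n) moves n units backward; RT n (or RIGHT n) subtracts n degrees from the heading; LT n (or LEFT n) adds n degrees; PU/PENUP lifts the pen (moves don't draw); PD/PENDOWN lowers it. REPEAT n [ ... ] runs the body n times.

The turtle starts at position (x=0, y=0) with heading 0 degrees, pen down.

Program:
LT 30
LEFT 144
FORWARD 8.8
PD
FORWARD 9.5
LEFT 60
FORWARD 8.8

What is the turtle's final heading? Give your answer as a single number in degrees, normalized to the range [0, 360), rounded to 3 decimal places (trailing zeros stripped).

Executing turtle program step by step:
Start: pos=(0,0), heading=0, pen down
LT 30: heading 0 -> 30
LT 144: heading 30 -> 174
FD 8.8: (0,0) -> (-8.752,0.92) [heading=174, draw]
PD: pen down
FD 9.5: (-8.752,0.92) -> (-18.2,1.913) [heading=174, draw]
LT 60: heading 174 -> 234
FD 8.8: (-18.2,1.913) -> (-23.372,-5.206) [heading=234, draw]
Final: pos=(-23.372,-5.206), heading=234, 3 segment(s) drawn

Answer: 234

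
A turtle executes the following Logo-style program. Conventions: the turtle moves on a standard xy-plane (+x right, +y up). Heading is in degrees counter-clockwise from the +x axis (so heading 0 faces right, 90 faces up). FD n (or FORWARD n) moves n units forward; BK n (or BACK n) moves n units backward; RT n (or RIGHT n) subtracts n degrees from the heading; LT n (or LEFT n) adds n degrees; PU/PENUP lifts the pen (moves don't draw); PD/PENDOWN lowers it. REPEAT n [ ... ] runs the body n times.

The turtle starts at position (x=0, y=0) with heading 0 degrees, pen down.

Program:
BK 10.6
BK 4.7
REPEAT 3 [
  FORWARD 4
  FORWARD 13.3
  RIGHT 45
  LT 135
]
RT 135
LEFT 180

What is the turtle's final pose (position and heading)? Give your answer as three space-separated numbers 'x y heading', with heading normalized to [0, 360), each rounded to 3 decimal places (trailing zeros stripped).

Answer: -15.3 17.3 315

Derivation:
Executing turtle program step by step:
Start: pos=(0,0), heading=0, pen down
BK 10.6: (0,0) -> (-10.6,0) [heading=0, draw]
BK 4.7: (-10.6,0) -> (-15.3,0) [heading=0, draw]
REPEAT 3 [
  -- iteration 1/3 --
  FD 4: (-15.3,0) -> (-11.3,0) [heading=0, draw]
  FD 13.3: (-11.3,0) -> (2,0) [heading=0, draw]
  RT 45: heading 0 -> 315
  LT 135: heading 315 -> 90
  -- iteration 2/3 --
  FD 4: (2,0) -> (2,4) [heading=90, draw]
  FD 13.3: (2,4) -> (2,17.3) [heading=90, draw]
  RT 45: heading 90 -> 45
  LT 135: heading 45 -> 180
  -- iteration 3/3 --
  FD 4: (2,17.3) -> (-2,17.3) [heading=180, draw]
  FD 13.3: (-2,17.3) -> (-15.3,17.3) [heading=180, draw]
  RT 45: heading 180 -> 135
  LT 135: heading 135 -> 270
]
RT 135: heading 270 -> 135
LT 180: heading 135 -> 315
Final: pos=(-15.3,17.3), heading=315, 8 segment(s) drawn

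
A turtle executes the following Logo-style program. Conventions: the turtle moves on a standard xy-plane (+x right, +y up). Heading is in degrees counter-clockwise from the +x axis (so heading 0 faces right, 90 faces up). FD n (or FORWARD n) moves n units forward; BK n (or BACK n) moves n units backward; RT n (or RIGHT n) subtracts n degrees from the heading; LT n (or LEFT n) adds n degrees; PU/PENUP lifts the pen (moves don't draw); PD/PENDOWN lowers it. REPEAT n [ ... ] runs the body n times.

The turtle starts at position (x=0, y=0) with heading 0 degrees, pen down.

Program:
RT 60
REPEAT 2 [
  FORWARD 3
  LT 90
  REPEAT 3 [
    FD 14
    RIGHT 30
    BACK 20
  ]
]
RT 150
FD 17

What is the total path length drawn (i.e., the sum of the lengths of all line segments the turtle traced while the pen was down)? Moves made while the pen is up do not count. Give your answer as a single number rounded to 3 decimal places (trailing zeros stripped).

Executing turtle program step by step:
Start: pos=(0,0), heading=0, pen down
RT 60: heading 0 -> 300
REPEAT 2 [
  -- iteration 1/2 --
  FD 3: (0,0) -> (1.5,-2.598) [heading=300, draw]
  LT 90: heading 300 -> 30
  REPEAT 3 [
    -- iteration 1/3 --
    FD 14: (1.5,-2.598) -> (13.624,4.402) [heading=30, draw]
    RT 30: heading 30 -> 0
    BK 20: (13.624,4.402) -> (-6.376,4.402) [heading=0, draw]
    -- iteration 2/3 --
    FD 14: (-6.376,4.402) -> (7.624,4.402) [heading=0, draw]
    RT 30: heading 0 -> 330
    BK 20: (7.624,4.402) -> (-9.696,14.402) [heading=330, draw]
    -- iteration 3/3 --
    FD 14: (-9.696,14.402) -> (2.428,7.402) [heading=330, draw]
    RT 30: heading 330 -> 300
    BK 20: (2.428,7.402) -> (-7.572,24.722) [heading=300, draw]
  ]
  -- iteration 2/2 --
  FD 3: (-7.572,24.722) -> (-6.072,22.124) [heading=300, draw]
  LT 90: heading 300 -> 30
  REPEAT 3 [
    -- iteration 1/3 --
    FD 14: (-6.072,22.124) -> (6.053,29.124) [heading=30, draw]
    RT 30: heading 30 -> 0
    BK 20: (6.053,29.124) -> (-13.947,29.124) [heading=0, draw]
    -- iteration 2/3 --
    FD 14: (-13.947,29.124) -> (0.053,29.124) [heading=0, draw]
    RT 30: heading 0 -> 330
    BK 20: (0.053,29.124) -> (-17.268,39.124) [heading=330, draw]
    -- iteration 3/3 --
    FD 14: (-17.268,39.124) -> (-5.144,32.124) [heading=330, draw]
    RT 30: heading 330 -> 300
    BK 20: (-5.144,32.124) -> (-15.144,49.445) [heading=300, draw]
  ]
]
RT 150: heading 300 -> 150
FD 17: (-15.144,49.445) -> (-29.866,57.945) [heading=150, draw]
Final: pos=(-29.866,57.945), heading=150, 15 segment(s) drawn

Segment lengths:
  seg 1: (0,0) -> (1.5,-2.598), length = 3
  seg 2: (1.5,-2.598) -> (13.624,4.402), length = 14
  seg 3: (13.624,4.402) -> (-6.376,4.402), length = 20
  seg 4: (-6.376,4.402) -> (7.624,4.402), length = 14
  seg 5: (7.624,4.402) -> (-9.696,14.402), length = 20
  seg 6: (-9.696,14.402) -> (2.428,7.402), length = 14
  seg 7: (2.428,7.402) -> (-7.572,24.722), length = 20
  seg 8: (-7.572,24.722) -> (-6.072,22.124), length = 3
  seg 9: (-6.072,22.124) -> (6.053,29.124), length = 14
  seg 10: (6.053,29.124) -> (-13.947,29.124), length = 20
  seg 11: (-13.947,29.124) -> (0.053,29.124), length = 14
  seg 12: (0.053,29.124) -> (-17.268,39.124), length = 20
  seg 13: (-17.268,39.124) -> (-5.144,32.124), length = 14
  seg 14: (-5.144,32.124) -> (-15.144,49.445), length = 20
  seg 15: (-15.144,49.445) -> (-29.866,57.945), length = 17
Total = 227

Answer: 227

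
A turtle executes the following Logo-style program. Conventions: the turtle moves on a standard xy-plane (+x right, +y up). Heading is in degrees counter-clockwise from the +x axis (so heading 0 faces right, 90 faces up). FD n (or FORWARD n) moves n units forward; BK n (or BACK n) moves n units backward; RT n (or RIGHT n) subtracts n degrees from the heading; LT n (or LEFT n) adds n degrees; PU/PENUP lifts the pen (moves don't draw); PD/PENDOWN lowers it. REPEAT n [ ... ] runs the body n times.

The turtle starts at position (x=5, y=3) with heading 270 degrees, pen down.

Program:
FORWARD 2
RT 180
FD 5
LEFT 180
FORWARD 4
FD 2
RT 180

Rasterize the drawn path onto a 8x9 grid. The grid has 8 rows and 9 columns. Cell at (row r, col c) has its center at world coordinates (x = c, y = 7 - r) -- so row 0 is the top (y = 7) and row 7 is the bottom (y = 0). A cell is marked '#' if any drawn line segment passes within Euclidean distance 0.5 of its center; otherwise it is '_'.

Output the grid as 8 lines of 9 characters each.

Segment 0: (5,3) -> (5,1)
Segment 1: (5,1) -> (5,6)
Segment 2: (5,6) -> (5,2)
Segment 3: (5,2) -> (5,0)

Answer: _________
_____#___
_____#___
_____#___
_____#___
_____#___
_____#___
_____#___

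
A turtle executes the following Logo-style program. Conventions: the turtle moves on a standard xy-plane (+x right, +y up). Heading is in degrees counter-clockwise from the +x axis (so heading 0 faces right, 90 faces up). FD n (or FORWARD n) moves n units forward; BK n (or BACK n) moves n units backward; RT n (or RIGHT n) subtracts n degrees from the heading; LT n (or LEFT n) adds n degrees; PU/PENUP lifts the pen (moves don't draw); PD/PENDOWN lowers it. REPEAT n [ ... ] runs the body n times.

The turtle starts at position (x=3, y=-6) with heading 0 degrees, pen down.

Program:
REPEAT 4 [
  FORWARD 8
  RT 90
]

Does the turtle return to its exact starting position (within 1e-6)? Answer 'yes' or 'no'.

Executing turtle program step by step:
Start: pos=(3,-6), heading=0, pen down
REPEAT 4 [
  -- iteration 1/4 --
  FD 8: (3,-6) -> (11,-6) [heading=0, draw]
  RT 90: heading 0 -> 270
  -- iteration 2/4 --
  FD 8: (11,-6) -> (11,-14) [heading=270, draw]
  RT 90: heading 270 -> 180
  -- iteration 3/4 --
  FD 8: (11,-14) -> (3,-14) [heading=180, draw]
  RT 90: heading 180 -> 90
  -- iteration 4/4 --
  FD 8: (3,-14) -> (3,-6) [heading=90, draw]
  RT 90: heading 90 -> 0
]
Final: pos=(3,-6), heading=0, 4 segment(s) drawn

Start position: (3, -6)
Final position: (3, -6)
Distance = 0; < 1e-6 -> CLOSED

Answer: yes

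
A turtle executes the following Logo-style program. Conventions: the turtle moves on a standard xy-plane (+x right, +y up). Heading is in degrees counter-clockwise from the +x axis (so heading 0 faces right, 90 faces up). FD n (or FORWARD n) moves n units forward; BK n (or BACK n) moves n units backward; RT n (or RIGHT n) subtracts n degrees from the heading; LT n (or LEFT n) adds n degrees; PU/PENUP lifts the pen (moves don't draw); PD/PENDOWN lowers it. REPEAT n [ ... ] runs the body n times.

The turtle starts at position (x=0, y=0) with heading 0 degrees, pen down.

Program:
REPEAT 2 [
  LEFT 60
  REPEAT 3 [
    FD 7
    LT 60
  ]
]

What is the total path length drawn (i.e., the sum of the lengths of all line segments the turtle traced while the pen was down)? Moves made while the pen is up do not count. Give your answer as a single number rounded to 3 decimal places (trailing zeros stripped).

Answer: 42

Derivation:
Executing turtle program step by step:
Start: pos=(0,0), heading=0, pen down
REPEAT 2 [
  -- iteration 1/2 --
  LT 60: heading 0 -> 60
  REPEAT 3 [
    -- iteration 1/3 --
    FD 7: (0,0) -> (3.5,6.062) [heading=60, draw]
    LT 60: heading 60 -> 120
    -- iteration 2/3 --
    FD 7: (3.5,6.062) -> (0,12.124) [heading=120, draw]
    LT 60: heading 120 -> 180
    -- iteration 3/3 --
    FD 7: (0,12.124) -> (-7,12.124) [heading=180, draw]
    LT 60: heading 180 -> 240
  ]
  -- iteration 2/2 --
  LT 60: heading 240 -> 300
  REPEAT 3 [
    -- iteration 1/3 --
    FD 7: (-7,12.124) -> (-3.5,6.062) [heading=300, draw]
    LT 60: heading 300 -> 0
    -- iteration 2/3 --
    FD 7: (-3.5,6.062) -> (3.5,6.062) [heading=0, draw]
    LT 60: heading 0 -> 60
    -- iteration 3/3 --
    FD 7: (3.5,6.062) -> (7,12.124) [heading=60, draw]
    LT 60: heading 60 -> 120
  ]
]
Final: pos=(7,12.124), heading=120, 6 segment(s) drawn

Segment lengths:
  seg 1: (0,0) -> (3.5,6.062), length = 7
  seg 2: (3.5,6.062) -> (0,12.124), length = 7
  seg 3: (0,12.124) -> (-7,12.124), length = 7
  seg 4: (-7,12.124) -> (-3.5,6.062), length = 7
  seg 5: (-3.5,6.062) -> (3.5,6.062), length = 7
  seg 6: (3.5,6.062) -> (7,12.124), length = 7
Total = 42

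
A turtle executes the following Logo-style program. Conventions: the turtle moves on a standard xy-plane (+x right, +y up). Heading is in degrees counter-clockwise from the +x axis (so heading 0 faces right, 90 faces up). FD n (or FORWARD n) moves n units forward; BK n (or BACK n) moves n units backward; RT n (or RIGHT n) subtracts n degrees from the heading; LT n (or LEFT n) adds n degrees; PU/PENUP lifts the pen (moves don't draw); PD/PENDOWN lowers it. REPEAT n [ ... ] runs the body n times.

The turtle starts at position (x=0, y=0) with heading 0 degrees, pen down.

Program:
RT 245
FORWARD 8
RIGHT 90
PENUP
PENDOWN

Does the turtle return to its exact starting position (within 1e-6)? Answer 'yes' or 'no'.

Executing turtle program step by step:
Start: pos=(0,0), heading=0, pen down
RT 245: heading 0 -> 115
FD 8: (0,0) -> (-3.381,7.25) [heading=115, draw]
RT 90: heading 115 -> 25
PU: pen up
PD: pen down
Final: pos=(-3.381,7.25), heading=25, 1 segment(s) drawn

Start position: (0, 0)
Final position: (-3.381, 7.25)
Distance = 8; >= 1e-6 -> NOT closed

Answer: no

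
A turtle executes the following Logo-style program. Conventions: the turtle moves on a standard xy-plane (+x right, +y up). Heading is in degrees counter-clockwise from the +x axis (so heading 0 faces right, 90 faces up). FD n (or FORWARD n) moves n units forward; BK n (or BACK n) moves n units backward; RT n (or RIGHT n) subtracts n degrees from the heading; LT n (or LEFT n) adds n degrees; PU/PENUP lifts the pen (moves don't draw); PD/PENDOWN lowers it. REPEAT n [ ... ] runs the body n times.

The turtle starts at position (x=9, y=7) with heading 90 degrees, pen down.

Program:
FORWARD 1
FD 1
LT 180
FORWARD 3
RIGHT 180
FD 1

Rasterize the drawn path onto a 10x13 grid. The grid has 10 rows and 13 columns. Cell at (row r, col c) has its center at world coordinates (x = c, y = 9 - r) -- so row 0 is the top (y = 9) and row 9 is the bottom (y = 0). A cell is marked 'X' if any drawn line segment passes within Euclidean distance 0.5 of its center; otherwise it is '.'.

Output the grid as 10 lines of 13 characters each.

Answer: .........X...
.........X...
.........X...
.........X...
.............
.............
.............
.............
.............
.............

Derivation:
Segment 0: (9,7) -> (9,8)
Segment 1: (9,8) -> (9,9)
Segment 2: (9,9) -> (9,6)
Segment 3: (9,6) -> (9,7)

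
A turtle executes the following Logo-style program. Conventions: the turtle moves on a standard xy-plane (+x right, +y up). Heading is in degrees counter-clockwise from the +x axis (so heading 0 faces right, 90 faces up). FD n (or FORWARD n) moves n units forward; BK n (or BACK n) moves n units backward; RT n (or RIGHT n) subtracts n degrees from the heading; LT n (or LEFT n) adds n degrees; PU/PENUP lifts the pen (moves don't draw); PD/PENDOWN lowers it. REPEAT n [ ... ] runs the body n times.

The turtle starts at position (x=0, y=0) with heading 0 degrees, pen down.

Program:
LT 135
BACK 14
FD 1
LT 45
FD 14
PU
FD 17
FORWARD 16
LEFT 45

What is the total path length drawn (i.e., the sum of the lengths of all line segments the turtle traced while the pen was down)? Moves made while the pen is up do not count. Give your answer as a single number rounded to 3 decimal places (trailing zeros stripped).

Answer: 29

Derivation:
Executing turtle program step by step:
Start: pos=(0,0), heading=0, pen down
LT 135: heading 0 -> 135
BK 14: (0,0) -> (9.899,-9.899) [heading=135, draw]
FD 1: (9.899,-9.899) -> (9.192,-9.192) [heading=135, draw]
LT 45: heading 135 -> 180
FD 14: (9.192,-9.192) -> (-4.808,-9.192) [heading=180, draw]
PU: pen up
FD 17: (-4.808,-9.192) -> (-21.808,-9.192) [heading=180, move]
FD 16: (-21.808,-9.192) -> (-37.808,-9.192) [heading=180, move]
LT 45: heading 180 -> 225
Final: pos=(-37.808,-9.192), heading=225, 3 segment(s) drawn

Segment lengths:
  seg 1: (0,0) -> (9.899,-9.899), length = 14
  seg 2: (9.899,-9.899) -> (9.192,-9.192), length = 1
  seg 3: (9.192,-9.192) -> (-4.808,-9.192), length = 14
Total = 29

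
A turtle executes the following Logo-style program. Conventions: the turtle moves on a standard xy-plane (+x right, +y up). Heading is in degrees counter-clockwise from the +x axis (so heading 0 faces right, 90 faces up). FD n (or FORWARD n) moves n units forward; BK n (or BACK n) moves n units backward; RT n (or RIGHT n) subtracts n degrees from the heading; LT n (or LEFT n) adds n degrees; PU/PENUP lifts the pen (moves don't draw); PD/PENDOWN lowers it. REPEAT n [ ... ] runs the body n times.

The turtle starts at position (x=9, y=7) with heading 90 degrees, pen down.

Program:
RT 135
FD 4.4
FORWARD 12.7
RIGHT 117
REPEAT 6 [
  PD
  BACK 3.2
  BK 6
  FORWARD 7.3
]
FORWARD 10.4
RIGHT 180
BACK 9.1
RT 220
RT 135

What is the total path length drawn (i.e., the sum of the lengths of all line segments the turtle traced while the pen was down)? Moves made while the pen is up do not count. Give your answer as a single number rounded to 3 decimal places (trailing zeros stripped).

Answer: 135.6

Derivation:
Executing turtle program step by step:
Start: pos=(9,7), heading=90, pen down
RT 135: heading 90 -> 315
FD 4.4: (9,7) -> (12.111,3.889) [heading=315, draw]
FD 12.7: (12.111,3.889) -> (21.092,-5.092) [heading=315, draw]
RT 117: heading 315 -> 198
REPEAT 6 [
  -- iteration 1/6 --
  PD: pen down
  BK 3.2: (21.092,-5.092) -> (24.135,-4.103) [heading=198, draw]
  BK 6: (24.135,-4.103) -> (29.841,-2.249) [heading=198, draw]
  FD 7.3: (29.841,-2.249) -> (22.899,-4.504) [heading=198, draw]
  -- iteration 2/6 --
  PD: pen down
  BK 3.2: (22.899,-4.504) -> (25.942,-3.516) [heading=198, draw]
  BK 6: (25.942,-3.516) -> (31.648,-1.661) [heading=198, draw]
  FD 7.3: (31.648,-1.661) -> (24.706,-3.917) [heading=198, draw]
  -- iteration 3/6 --
  PD: pen down
  BK 3.2: (24.706,-3.917) -> (27.749,-2.928) [heading=198, draw]
  BK 6: (27.749,-2.928) -> (33.455,-1.074) [heading=198, draw]
  FD 7.3: (33.455,-1.074) -> (26.513,-3.33) [heading=198, draw]
  -- iteration 4/6 --
  PD: pen down
  BK 3.2: (26.513,-3.33) -> (29.556,-2.341) [heading=198, draw]
  BK 6: (29.556,-2.341) -> (35.262,-0.487) [heading=198, draw]
  FD 7.3: (35.262,-0.487) -> (28.32,-2.743) [heading=198, draw]
  -- iteration 5/6 --
  PD: pen down
  BK 3.2: (28.32,-2.743) -> (31.363,-1.754) [heading=198, draw]
  BK 6: (31.363,-1.754) -> (37.069,0.1) [heading=198, draw]
  FD 7.3: (37.069,0.1) -> (30.127,-2.156) [heading=198, draw]
  -- iteration 6/6 --
  PD: pen down
  BK 3.2: (30.127,-2.156) -> (33.17,-1.167) [heading=198, draw]
  BK 6: (33.17,-1.167) -> (38.876,0.687) [heading=198, draw]
  FD 7.3: (38.876,0.687) -> (31.934,-1.569) [heading=198, draw]
]
FD 10.4: (31.934,-1.569) -> (22.043,-4.783) [heading=198, draw]
RT 180: heading 198 -> 18
BK 9.1: (22.043,-4.783) -> (13.388,-7.595) [heading=18, draw]
RT 220: heading 18 -> 158
RT 135: heading 158 -> 23
Final: pos=(13.388,-7.595), heading=23, 22 segment(s) drawn

Segment lengths:
  seg 1: (9,7) -> (12.111,3.889), length = 4.4
  seg 2: (12.111,3.889) -> (21.092,-5.092), length = 12.7
  seg 3: (21.092,-5.092) -> (24.135,-4.103), length = 3.2
  seg 4: (24.135,-4.103) -> (29.841,-2.249), length = 6
  seg 5: (29.841,-2.249) -> (22.899,-4.504), length = 7.3
  seg 6: (22.899,-4.504) -> (25.942,-3.516), length = 3.2
  seg 7: (25.942,-3.516) -> (31.648,-1.661), length = 6
  seg 8: (31.648,-1.661) -> (24.706,-3.917), length = 7.3
  seg 9: (24.706,-3.917) -> (27.749,-2.928), length = 3.2
  seg 10: (27.749,-2.928) -> (33.455,-1.074), length = 6
  seg 11: (33.455,-1.074) -> (26.513,-3.33), length = 7.3
  seg 12: (26.513,-3.33) -> (29.556,-2.341), length = 3.2
  seg 13: (29.556,-2.341) -> (35.262,-0.487), length = 6
  seg 14: (35.262,-0.487) -> (28.32,-2.743), length = 7.3
  seg 15: (28.32,-2.743) -> (31.363,-1.754), length = 3.2
  seg 16: (31.363,-1.754) -> (37.069,0.1), length = 6
  seg 17: (37.069,0.1) -> (30.127,-2.156), length = 7.3
  seg 18: (30.127,-2.156) -> (33.17,-1.167), length = 3.2
  seg 19: (33.17,-1.167) -> (38.876,0.687), length = 6
  seg 20: (38.876,0.687) -> (31.934,-1.569), length = 7.3
  seg 21: (31.934,-1.569) -> (22.043,-4.783), length = 10.4
  seg 22: (22.043,-4.783) -> (13.388,-7.595), length = 9.1
Total = 135.6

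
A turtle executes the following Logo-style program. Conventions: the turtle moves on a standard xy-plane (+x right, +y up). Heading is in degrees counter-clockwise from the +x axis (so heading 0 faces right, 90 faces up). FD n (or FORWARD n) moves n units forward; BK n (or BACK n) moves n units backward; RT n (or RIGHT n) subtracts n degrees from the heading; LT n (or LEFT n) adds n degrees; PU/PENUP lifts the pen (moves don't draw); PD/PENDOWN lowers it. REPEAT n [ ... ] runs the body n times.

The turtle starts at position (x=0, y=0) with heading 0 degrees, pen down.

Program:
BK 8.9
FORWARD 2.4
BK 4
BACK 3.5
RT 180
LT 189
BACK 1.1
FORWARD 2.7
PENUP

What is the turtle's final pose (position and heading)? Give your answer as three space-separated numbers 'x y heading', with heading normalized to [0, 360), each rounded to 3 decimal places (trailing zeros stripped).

Executing turtle program step by step:
Start: pos=(0,0), heading=0, pen down
BK 8.9: (0,0) -> (-8.9,0) [heading=0, draw]
FD 2.4: (-8.9,0) -> (-6.5,0) [heading=0, draw]
BK 4: (-6.5,0) -> (-10.5,0) [heading=0, draw]
BK 3.5: (-10.5,0) -> (-14,0) [heading=0, draw]
RT 180: heading 0 -> 180
LT 189: heading 180 -> 9
BK 1.1: (-14,0) -> (-15.086,-0.172) [heading=9, draw]
FD 2.7: (-15.086,-0.172) -> (-12.42,0.25) [heading=9, draw]
PU: pen up
Final: pos=(-12.42,0.25), heading=9, 6 segment(s) drawn

Answer: -12.42 0.25 9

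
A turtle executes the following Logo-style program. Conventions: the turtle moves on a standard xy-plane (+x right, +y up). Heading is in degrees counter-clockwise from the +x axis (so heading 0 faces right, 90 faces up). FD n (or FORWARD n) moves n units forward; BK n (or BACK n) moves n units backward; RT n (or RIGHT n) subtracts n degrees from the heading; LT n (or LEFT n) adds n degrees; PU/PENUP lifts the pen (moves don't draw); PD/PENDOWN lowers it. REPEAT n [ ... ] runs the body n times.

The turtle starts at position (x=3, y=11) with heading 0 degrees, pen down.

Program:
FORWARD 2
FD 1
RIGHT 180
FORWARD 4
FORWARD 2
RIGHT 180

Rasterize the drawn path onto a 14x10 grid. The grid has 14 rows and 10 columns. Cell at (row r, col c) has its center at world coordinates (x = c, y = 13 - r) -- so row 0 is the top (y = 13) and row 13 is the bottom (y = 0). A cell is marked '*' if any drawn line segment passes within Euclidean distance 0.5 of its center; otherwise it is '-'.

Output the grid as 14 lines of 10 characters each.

Answer: ----------
----------
*******---
----------
----------
----------
----------
----------
----------
----------
----------
----------
----------
----------

Derivation:
Segment 0: (3,11) -> (5,11)
Segment 1: (5,11) -> (6,11)
Segment 2: (6,11) -> (2,11)
Segment 3: (2,11) -> (0,11)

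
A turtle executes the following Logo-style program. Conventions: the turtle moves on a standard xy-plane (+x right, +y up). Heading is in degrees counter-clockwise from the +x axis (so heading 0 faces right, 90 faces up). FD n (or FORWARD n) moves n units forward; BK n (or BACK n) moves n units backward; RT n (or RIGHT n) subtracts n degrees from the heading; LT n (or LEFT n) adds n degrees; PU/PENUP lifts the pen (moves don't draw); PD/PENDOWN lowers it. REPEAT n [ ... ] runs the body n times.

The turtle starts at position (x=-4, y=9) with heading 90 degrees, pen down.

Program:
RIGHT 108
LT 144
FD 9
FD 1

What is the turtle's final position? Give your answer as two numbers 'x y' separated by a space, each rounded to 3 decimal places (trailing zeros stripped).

Answer: -9.878 17.09

Derivation:
Executing turtle program step by step:
Start: pos=(-4,9), heading=90, pen down
RT 108: heading 90 -> 342
LT 144: heading 342 -> 126
FD 9: (-4,9) -> (-9.29,16.281) [heading=126, draw]
FD 1: (-9.29,16.281) -> (-9.878,17.09) [heading=126, draw]
Final: pos=(-9.878,17.09), heading=126, 2 segment(s) drawn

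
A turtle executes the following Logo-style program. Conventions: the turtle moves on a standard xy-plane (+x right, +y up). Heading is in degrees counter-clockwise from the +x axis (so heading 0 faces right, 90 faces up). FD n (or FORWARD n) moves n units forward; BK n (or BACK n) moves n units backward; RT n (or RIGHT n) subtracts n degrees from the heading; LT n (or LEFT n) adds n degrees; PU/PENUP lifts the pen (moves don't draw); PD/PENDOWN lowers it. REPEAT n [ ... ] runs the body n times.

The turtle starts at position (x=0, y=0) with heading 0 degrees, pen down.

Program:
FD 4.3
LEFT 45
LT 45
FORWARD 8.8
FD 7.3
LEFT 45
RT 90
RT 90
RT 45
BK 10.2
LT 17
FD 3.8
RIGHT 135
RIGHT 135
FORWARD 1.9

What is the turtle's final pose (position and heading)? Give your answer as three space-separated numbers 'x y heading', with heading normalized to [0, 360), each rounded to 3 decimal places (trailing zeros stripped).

Answer: 7.228 23.222 17

Derivation:
Executing turtle program step by step:
Start: pos=(0,0), heading=0, pen down
FD 4.3: (0,0) -> (4.3,0) [heading=0, draw]
LT 45: heading 0 -> 45
LT 45: heading 45 -> 90
FD 8.8: (4.3,0) -> (4.3,8.8) [heading=90, draw]
FD 7.3: (4.3,8.8) -> (4.3,16.1) [heading=90, draw]
LT 45: heading 90 -> 135
RT 90: heading 135 -> 45
RT 90: heading 45 -> 315
RT 45: heading 315 -> 270
BK 10.2: (4.3,16.1) -> (4.3,26.3) [heading=270, draw]
LT 17: heading 270 -> 287
FD 3.8: (4.3,26.3) -> (5.411,22.666) [heading=287, draw]
RT 135: heading 287 -> 152
RT 135: heading 152 -> 17
FD 1.9: (5.411,22.666) -> (7.228,23.222) [heading=17, draw]
Final: pos=(7.228,23.222), heading=17, 6 segment(s) drawn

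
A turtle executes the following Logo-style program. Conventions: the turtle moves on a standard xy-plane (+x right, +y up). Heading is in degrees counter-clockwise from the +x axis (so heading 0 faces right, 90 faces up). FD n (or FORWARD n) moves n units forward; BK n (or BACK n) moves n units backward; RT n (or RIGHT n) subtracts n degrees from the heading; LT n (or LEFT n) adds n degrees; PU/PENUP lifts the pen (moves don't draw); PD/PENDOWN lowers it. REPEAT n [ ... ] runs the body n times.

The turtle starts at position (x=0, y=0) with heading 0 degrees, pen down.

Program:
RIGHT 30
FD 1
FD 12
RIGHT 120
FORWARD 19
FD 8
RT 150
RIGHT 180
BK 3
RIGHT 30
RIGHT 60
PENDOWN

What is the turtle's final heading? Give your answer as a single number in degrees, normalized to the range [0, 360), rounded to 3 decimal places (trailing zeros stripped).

Answer: 150

Derivation:
Executing turtle program step by step:
Start: pos=(0,0), heading=0, pen down
RT 30: heading 0 -> 330
FD 1: (0,0) -> (0.866,-0.5) [heading=330, draw]
FD 12: (0.866,-0.5) -> (11.258,-6.5) [heading=330, draw]
RT 120: heading 330 -> 210
FD 19: (11.258,-6.5) -> (-5.196,-16) [heading=210, draw]
FD 8: (-5.196,-16) -> (-12.124,-20) [heading=210, draw]
RT 150: heading 210 -> 60
RT 180: heading 60 -> 240
BK 3: (-12.124,-20) -> (-10.624,-17.402) [heading=240, draw]
RT 30: heading 240 -> 210
RT 60: heading 210 -> 150
PD: pen down
Final: pos=(-10.624,-17.402), heading=150, 5 segment(s) drawn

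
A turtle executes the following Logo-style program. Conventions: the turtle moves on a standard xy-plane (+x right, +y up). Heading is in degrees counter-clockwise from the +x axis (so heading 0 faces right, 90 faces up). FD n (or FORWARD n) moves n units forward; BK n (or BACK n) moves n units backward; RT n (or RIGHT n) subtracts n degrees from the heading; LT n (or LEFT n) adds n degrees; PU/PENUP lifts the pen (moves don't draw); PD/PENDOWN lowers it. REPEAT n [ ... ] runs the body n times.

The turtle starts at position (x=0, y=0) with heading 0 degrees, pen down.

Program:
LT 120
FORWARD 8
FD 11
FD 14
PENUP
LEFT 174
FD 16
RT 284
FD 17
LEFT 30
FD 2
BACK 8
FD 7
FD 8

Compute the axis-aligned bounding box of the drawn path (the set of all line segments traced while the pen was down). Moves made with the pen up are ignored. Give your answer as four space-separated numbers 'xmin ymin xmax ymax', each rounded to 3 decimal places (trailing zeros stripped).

Answer: -16.5 0 0 28.579

Derivation:
Executing turtle program step by step:
Start: pos=(0,0), heading=0, pen down
LT 120: heading 0 -> 120
FD 8: (0,0) -> (-4,6.928) [heading=120, draw]
FD 11: (-4,6.928) -> (-9.5,16.454) [heading=120, draw]
FD 14: (-9.5,16.454) -> (-16.5,28.579) [heading=120, draw]
PU: pen up
LT 174: heading 120 -> 294
FD 16: (-16.5,28.579) -> (-9.992,13.962) [heading=294, move]
RT 284: heading 294 -> 10
FD 17: (-9.992,13.962) -> (6.75,16.914) [heading=10, move]
LT 30: heading 10 -> 40
FD 2: (6.75,16.914) -> (8.282,18.2) [heading=40, move]
BK 8: (8.282,18.2) -> (2.153,13.057) [heading=40, move]
FD 7: (2.153,13.057) -> (7.516,17.557) [heading=40, move]
FD 8: (7.516,17.557) -> (13.644,22.699) [heading=40, move]
Final: pos=(13.644,22.699), heading=40, 3 segment(s) drawn

Segment endpoints: x in {-16.5, -9.5, -4, 0}, y in {0, 6.928, 16.454, 28.579}
xmin=-16.5, ymin=0, xmax=0, ymax=28.579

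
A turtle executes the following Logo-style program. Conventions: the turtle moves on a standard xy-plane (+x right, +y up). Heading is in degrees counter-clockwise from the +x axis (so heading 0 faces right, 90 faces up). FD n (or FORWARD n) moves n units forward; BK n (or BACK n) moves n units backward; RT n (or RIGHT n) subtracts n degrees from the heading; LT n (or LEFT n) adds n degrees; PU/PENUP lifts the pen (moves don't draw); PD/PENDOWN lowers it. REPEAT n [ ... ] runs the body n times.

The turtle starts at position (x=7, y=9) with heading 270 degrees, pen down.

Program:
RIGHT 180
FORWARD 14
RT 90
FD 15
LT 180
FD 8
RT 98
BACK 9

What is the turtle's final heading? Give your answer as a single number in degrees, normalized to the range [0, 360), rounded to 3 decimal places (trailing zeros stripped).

Executing turtle program step by step:
Start: pos=(7,9), heading=270, pen down
RT 180: heading 270 -> 90
FD 14: (7,9) -> (7,23) [heading=90, draw]
RT 90: heading 90 -> 0
FD 15: (7,23) -> (22,23) [heading=0, draw]
LT 180: heading 0 -> 180
FD 8: (22,23) -> (14,23) [heading=180, draw]
RT 98: heading 180 -> 82
BK 9: (14,23) -> (12.747,14.088) [heading=82, draw]
Final: pos=(12.747,14.088), heading=82, 4 segment(s) drawn

Answer: 82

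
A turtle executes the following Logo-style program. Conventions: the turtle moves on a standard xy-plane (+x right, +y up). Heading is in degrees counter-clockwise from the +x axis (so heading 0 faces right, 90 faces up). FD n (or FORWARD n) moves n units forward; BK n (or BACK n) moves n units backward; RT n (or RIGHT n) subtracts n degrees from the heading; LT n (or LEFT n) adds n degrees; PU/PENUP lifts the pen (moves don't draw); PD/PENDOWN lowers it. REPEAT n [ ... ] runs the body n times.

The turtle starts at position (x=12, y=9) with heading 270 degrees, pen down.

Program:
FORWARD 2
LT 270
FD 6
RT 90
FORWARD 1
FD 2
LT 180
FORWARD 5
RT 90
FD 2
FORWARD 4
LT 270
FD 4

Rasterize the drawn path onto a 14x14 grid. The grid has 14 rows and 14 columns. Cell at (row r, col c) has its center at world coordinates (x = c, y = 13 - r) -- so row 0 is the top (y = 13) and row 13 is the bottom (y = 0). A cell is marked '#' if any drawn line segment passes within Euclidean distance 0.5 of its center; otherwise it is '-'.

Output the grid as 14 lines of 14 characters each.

Segment 0: (12,9) -> (12,7)
Segment 1: (12,7) -> (6,7)
Segment 2: (6,7) -> (6,8)
Segment 3: (6,8) -> (6,10)
Segment 4: (6,10) -> (6,5)
Segment 5: (6,5) -> (4,5)
Segment 6: (4,5) -> (-0,5)
Segment 7: (-0,5) -> (0,9)

Answer: --------------
--------------
--------------
------#-------
#-----#-----#-
#-----#-----#-
#-----#######-
#-----#-------
#######-------
--------------
--------------
--------------
--------------
--------------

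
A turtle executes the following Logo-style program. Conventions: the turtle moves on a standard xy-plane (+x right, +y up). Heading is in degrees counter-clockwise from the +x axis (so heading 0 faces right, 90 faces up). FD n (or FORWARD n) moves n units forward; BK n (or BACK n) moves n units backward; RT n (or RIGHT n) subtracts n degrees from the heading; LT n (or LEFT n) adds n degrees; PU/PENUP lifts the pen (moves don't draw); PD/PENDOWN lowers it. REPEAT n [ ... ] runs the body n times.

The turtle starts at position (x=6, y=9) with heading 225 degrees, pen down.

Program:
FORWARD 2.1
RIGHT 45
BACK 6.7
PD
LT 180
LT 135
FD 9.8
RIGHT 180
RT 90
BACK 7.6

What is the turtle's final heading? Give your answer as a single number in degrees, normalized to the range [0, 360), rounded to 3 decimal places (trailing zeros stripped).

Executing turtle program step by step:
Start: pos=(6,9), heading=225, pen down
FD 2.1: (6,9) -> (4.515,7.515) [heading=225, draw]
RT 45: heading 225 -> 180
BK 6.7: (4.515,7.515) -> (11.215,7.515) [heading=180, draw]
PD: pen down
LT 180: heading 180 -> 0
LT 135: heading 0 -> 135
FD 9.8: (11.215,7.515) -> (4.285,14.445) [heading=135, draw]
RT 180: heading 135 -> 315
RT 90: heading 315 -> 225
BK 7.6: (4.285,14.445) -> (9.659,19.819) [heading=225, draw]
Final: pos=(9.659,19.819), heading=225, 4 segment(s) drawn

Answer: 225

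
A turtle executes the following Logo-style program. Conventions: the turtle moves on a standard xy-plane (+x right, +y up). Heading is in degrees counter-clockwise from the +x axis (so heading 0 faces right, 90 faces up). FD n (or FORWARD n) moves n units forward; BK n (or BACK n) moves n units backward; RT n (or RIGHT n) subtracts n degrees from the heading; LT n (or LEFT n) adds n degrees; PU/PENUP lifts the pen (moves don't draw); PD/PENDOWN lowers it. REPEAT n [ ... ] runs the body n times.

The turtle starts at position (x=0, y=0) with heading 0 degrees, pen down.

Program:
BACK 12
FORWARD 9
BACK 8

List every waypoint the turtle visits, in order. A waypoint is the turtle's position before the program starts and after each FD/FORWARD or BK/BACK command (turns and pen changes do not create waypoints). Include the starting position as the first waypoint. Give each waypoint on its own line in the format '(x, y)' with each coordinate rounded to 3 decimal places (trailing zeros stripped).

Executing turtle program step by step:
Start: pos=(0,0), heading=0, pen down
BK 12: (0,0) -> (-12,0) [heading=0, draw]
FD 9: (-12,0) -> (-3,0) [heading=0, draw]
BK 8: (-3,0) -> (-11,0) [heading=0, draw]
Final: pos=(-11,0), heading=0, 3 segment(s) drawn
Waypoints (4 total):
(0, 0)
(-12, 0)
(-3, 0)
(-11, 0)

Answer: (0, 0)
(-12, 0)
(-3, 0)
(-11, 0)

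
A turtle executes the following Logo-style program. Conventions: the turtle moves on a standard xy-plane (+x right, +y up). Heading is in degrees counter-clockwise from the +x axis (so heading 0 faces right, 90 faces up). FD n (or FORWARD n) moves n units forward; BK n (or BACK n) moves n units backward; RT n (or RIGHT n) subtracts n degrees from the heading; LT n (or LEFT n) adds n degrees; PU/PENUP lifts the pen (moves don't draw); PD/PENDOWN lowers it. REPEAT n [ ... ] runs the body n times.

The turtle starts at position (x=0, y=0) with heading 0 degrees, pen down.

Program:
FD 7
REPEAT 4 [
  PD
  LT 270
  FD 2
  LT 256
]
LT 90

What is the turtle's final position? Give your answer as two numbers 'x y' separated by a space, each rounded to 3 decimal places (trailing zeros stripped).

Executing turtle program step by step:
Start: pos=(0,0), heading=0, pen down
FD 7: (0,0) -> (7,0) [heading=0, draw]
REPEAT 4 [
  -- iteration 1/4 --
  PD: pen down
  LT 270: heading 0 -> 270
  FD 2: (7,0) -> (7,-2) [heading=270, draw]
  LT 256: heading 270 -> 166
  -- iteration 2/4 --
  PD: pen down
  LT 270: heading 166 -> 76
  FD 2: (7,-2) -> (7.484,-0.059) [heading=76, draw]
  LT 256: heading 76 -> 332
  -- iteration 3/4 --
  PD: pen down
  LT 270: heading 332 -> 242
  FD 2: (7.484,-0.059) -> (6.545,-1.825) [heading=242, draw]
  LT 256: heading 242 -> 138
  -- iteration 4/4 --
  PD: pen down
  LT 270: heading 138 -> 48
  FD 2: (6.545,-1.825) -> (7.883,-0.339) [heading=48, draw]
  LT 256: heading 48 -> 304
]
LT 90: heading 304 -> 34
Final: pos=(7.883,-0.339), heading=34, 5 segment(s) drawn

Answer: 7.883 -0.339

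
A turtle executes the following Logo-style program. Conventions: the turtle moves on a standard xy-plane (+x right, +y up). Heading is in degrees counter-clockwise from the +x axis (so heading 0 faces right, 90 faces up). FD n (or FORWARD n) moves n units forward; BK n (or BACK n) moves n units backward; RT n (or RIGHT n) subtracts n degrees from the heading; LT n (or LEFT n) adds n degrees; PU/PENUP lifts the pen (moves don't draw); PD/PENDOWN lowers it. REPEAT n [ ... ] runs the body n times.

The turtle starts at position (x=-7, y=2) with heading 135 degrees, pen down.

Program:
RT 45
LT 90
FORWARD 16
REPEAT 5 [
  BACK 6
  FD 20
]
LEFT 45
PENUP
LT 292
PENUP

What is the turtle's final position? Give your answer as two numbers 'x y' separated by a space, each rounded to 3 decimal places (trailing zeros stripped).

Answer: -93 2

Derivation:
Executing turtle program step by step:
Start: pos=(-7,2), heading=135, pen down
RT 45: heading 135 -> 90
LT 90: heading 90 -> 180
FD 16: (-7,2) -> (-23,2) [heading=180, draw]
REPEAT 5 [
  -- iteration 1/5 --
  BK 6: (-23,2) -> (-17,2) [heading=180, draw]
  FD 20: (-17,2) -> (-37,2) [heading=180, draw]
  -- iteration 2/5 --
  BK 6: (-37,2) -> (-31,2) [heading=180, draw]
  FD 20: (-31,2) -> (-51,2) [heading=180, draw]
  -- iteration 3/5 --
  BK 6: (-51,2) -> (-45,2) [heading=180, draw]
  FD 20: (-45,2) -> (-65,2) [heading=180, draw]
  -- iteration 4/5 --
  BK 6: (-65,2) -> (-59,2) [heading=180, draw]
  FD 20: (-59,2) -> (-79,2) [heading=180, draw]
  -- iteration 5/5 --
  BK 6: (-79,2) -> (-73,2) [heading=180, draw]
  FD 20: (-73,2) -> (-93,2) [heading=180, draw]
]
LT 45: heading 180 -> 225
PU: pen up
LT 292: heading 225 -> 157
PU: pen up
Final: pos=(-93,2), heading=157, 11 segment(s) drawn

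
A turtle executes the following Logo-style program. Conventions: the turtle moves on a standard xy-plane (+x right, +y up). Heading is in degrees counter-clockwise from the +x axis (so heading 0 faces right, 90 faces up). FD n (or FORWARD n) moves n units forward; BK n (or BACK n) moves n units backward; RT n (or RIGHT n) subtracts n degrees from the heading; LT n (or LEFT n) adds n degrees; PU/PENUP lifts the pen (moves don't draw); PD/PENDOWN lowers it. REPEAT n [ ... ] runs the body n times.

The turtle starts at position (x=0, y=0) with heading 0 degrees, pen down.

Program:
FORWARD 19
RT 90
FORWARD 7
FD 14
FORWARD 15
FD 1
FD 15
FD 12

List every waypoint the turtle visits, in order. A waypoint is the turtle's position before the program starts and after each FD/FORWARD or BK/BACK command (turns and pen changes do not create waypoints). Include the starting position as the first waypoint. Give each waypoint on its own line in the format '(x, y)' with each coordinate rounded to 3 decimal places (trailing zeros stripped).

Executing turtle program step by step:
Start: pos=(0,0), heading=0, pen down
FD 19: (0,0) -> (19,0) [heading=0, draw]
RT 90: heading 0 -> 270
FD 7: (19,0) -> (19,-7) [heading=270, draw]
FD 14: (19,-7) -> (19,-21) [heading=270, draw]
FD 15: (19,-21) -> (19,-36) [heading=270, draw]
FD 1: (19,-36) -> (19,-37) [heading=270, draw]
FD 15: (19,-37) -> (19,-52) [heading=270, draw]
FD 12: (19,-52) -> (19,-64) [heading=270, draw]
Final: pos=(19,-64), heading=270, 7 segment(s) drawn
Waypoints (8 total):
(0, 0)
(19, 0)
(19, -7)
(19, -21)
(19, -36)
(19, -37)
(19, -52)
(19, -64)

Answer: (0, 0)
(19, 0)
(19, -7)
(19, -21)
(19, -36)
(19, -37)
(19, -52)
(19, -64)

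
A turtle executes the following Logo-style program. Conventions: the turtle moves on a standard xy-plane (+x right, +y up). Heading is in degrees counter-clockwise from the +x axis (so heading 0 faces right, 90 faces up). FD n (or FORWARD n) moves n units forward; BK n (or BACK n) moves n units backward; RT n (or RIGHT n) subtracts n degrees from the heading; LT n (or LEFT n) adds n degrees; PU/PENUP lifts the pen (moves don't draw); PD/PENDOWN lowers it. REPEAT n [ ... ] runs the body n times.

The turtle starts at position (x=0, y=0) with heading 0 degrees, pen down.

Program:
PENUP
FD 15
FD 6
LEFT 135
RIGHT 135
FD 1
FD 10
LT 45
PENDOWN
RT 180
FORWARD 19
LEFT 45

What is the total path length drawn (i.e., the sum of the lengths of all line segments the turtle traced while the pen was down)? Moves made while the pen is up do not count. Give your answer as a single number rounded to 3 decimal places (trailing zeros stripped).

Executing turtle program step by step:
Start: pos=(0,0), heading=0, pen down
PU: pen up
FD 15: (0,0) -> (15,0) [heading=0, move]
FD 6: (15,0) -> (21,0) [heading=0, move]
LT 135: heading 0 -> 135
RT 135: heading 135 -> 0
FD 1: (21,0) -> (22,0) [heading=0, move]
FD 10: (22,0) -> (32,0) [heading=0, move]
LT 45: heading 0 -> 45
PD: pen down
RT 180: heading 45 -> 225
FD 19: (32,0) -> (18.565,-13.435) [heading=225, draw]
LT 45: heading 225 -> 270
Final: pos=(18.565,-13.435), heading=270, 1 segment(s) drawn

Segment lengths:
  seg 1: (32,0) -> (18.565,-13.435), length = 19
Total = 19

Answer: 19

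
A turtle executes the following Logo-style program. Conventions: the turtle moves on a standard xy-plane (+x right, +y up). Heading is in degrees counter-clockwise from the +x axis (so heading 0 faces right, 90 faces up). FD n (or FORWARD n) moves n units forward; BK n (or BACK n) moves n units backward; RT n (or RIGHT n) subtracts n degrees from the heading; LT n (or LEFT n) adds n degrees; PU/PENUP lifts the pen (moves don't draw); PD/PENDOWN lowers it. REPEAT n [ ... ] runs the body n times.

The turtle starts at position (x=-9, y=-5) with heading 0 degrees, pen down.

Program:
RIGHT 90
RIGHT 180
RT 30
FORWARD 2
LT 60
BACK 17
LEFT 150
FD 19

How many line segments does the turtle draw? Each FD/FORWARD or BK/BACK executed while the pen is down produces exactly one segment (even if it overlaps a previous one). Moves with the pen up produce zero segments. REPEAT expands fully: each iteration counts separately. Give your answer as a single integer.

Executing turtle program step by step:
Start: pos=(-9,-5), heading=0, pen down
RT 90: heading 0 -> 270
RT 180: heading 270 -> 90
RT 30: heading 90 -> 60
FD 2: (-9,-5) -> (-8,-3.268) [heading=60, draw]
LT 60: heading 60 -> 120
BK 17: (-8,-3.268) -> (0.5,-17.99) [heading=120, draw]
LT 150: heading 120 -> 270
FD 19: (0.5,-17.99) -> (0.5,-36.99) [heading=270, draw]
Final: pos=(0.5,-36.99), heading=270, 3 segment(s) drawn
Segments drawn: 3

Answer: 3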